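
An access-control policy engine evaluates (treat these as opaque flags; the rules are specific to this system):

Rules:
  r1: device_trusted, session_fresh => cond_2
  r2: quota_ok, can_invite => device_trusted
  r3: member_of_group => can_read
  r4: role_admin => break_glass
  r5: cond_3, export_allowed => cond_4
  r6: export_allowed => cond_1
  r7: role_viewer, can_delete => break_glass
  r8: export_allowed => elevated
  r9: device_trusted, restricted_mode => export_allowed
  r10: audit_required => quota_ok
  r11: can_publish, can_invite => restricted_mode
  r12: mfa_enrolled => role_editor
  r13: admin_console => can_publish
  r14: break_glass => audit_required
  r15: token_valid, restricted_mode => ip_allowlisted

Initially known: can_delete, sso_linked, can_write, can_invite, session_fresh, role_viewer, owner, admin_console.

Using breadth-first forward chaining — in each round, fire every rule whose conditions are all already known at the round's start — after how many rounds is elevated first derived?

Round 1: r7 [role_viewer, can_delete => break_glass]; r13 [admin_console => can_publish]. New: break_glass, can_publish.
Round 2: r11 [can_publish, can_invite => restricted_mode]; r14 [break_glass => audit_required]. New: restricted_mode, audit_required.
Round 3: r10 [audit_required => quota_ok]. New: quota_ok.
Round 4: r2 [quota_ok, can_invite => device_trusted]. New: device_trusted.
Round 5: r1 [device_trusted, session_fresh => cond_2]; r9 [device_trusted, restricted_mode => export_allowed]. New: cond_2, export_allowed.
Round 6: r6 [export_allowed => cond_1]; r8 [export_allowed => elevated]. New: cond_1, elevated.
elevated first appears in round 6.

6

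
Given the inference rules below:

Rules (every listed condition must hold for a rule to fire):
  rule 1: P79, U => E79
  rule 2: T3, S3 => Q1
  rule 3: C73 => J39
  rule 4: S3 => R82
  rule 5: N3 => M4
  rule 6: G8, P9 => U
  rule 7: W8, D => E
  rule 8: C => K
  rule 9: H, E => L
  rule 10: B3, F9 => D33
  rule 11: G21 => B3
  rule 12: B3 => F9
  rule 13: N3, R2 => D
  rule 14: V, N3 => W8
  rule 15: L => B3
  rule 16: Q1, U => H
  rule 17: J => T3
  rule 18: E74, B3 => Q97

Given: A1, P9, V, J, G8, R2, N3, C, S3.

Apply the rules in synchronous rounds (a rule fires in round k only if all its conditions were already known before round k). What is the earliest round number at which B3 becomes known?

5

Round 1 — rule 4, rule 5, rule 6, rule 8, rule 13, rule 14, rule 17, derive R82, M4, U, K, D, W8, T3.
Round 2 — rule 2, rule 7, derive Q1, E.
Round 3 — rule 16, derive H.
Round 4 — rule 9, derive L.
Round 5 — rule 15, derive B3.
B3 first appears in round 5.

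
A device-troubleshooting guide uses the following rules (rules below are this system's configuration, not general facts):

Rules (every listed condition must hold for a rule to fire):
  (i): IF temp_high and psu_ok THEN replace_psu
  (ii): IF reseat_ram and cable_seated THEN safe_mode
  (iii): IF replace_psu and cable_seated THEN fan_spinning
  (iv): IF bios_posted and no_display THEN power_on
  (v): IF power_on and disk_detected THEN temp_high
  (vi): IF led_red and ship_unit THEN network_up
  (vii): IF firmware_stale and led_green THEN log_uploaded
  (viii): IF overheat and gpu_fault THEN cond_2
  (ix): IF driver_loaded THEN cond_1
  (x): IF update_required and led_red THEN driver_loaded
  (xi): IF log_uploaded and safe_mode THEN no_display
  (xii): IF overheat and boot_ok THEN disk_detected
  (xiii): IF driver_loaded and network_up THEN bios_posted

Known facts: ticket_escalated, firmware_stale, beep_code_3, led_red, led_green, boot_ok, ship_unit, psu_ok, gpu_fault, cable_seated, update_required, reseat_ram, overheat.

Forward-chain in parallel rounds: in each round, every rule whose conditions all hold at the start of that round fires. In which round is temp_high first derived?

4

[1] (ii) [IF reseat_ram and cable_seated THEN safe_mode]; (vi) [IF led_red and ship_unit THEN network_up]; (vii) [IF firmware_stale and led_green THEN log_uploaded]; (viii) [IF overheat and gpu_fault THEN cond_2]; (x) [IF update_required and led_red THEN driver_loaded]; (xii) [IF overheat and boot_ok THEN disk_detected]. ⇒ new: safe_mode, network_up, log_uploaded, cond_2, driver_loaded, disk_detected.
[2] (ix) [IF driver_loaded THEN cond_1]; (xi) [IF log_uploaded and safe_mode THEN no_display]; (xiii) [IF driver_loaded and network_up THEN bios_posted]. ⇒ new: cond_1, no_display, bios_posted.
[3] (iv) [IF bios_posted and no_display THEN power_on]. ⇒ new: power_on.
[4] (v) [IF power_on and disk_detected THEN temp_high]. ⇒ new: temp_high.
temp_high first appears in round 4.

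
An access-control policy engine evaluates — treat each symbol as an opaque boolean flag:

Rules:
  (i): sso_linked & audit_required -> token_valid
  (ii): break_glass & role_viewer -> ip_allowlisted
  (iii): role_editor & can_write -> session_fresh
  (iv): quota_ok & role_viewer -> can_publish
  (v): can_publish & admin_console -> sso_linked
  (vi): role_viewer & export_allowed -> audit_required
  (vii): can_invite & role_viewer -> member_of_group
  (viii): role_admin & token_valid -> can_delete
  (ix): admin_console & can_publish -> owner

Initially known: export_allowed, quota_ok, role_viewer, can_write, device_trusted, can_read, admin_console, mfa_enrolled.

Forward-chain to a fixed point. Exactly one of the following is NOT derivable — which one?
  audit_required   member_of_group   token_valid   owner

Round 1 — (iv), (vi), derive can_publish, audit_required.
Round 2 — (v), (ix), derive sso_linked, owner.
Round 3 — (i), derive token_valid.
Derived: audit_required (round 1), owner (round 2), token_valid (round 3). member_of_group never appears in any round.

member_of_group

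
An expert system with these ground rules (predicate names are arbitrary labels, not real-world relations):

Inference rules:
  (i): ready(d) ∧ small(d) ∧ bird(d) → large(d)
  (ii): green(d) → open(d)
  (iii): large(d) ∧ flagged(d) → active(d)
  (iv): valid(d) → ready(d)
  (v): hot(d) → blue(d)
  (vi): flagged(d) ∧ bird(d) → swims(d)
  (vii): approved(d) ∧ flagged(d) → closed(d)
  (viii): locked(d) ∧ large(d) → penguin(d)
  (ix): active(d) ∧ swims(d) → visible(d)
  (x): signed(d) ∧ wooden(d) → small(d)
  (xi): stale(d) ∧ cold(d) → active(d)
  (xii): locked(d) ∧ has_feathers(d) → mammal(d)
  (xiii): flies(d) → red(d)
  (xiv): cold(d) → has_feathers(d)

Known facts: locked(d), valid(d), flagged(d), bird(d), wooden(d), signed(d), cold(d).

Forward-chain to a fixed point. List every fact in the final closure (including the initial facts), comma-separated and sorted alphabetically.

active(d), bird(d), cold(d), flagged(d), has_feathers(d), large(d), locked(d), mammal(d), penguin(d), ready(d), signed(d), small(d), swims(d), valid(d), visible(d), wooden(d)

Round 1 — (iv), (vi), (x), (xiv), derive ready(d), swims(d), small(d), has_feathers(d).
Round 2 — (i), (xii), derive large(d), mammal(d).
Round 3 — (iii), (viii), derive active(d), penguin(d).
Round 4 — (ix), derive visible(d).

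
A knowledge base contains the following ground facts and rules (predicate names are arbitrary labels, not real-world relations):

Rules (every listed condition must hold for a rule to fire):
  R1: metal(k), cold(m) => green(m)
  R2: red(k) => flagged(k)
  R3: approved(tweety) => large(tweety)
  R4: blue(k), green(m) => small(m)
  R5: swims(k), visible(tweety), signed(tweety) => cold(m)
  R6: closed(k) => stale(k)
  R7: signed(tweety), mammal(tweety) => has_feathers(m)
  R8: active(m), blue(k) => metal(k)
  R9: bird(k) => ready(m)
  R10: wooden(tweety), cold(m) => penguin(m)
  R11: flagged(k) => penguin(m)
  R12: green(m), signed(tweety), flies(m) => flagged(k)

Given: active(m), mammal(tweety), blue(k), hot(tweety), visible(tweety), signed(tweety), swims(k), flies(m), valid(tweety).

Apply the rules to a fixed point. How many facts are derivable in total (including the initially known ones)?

16

[1] R5 [swims(k), visible(tweety), signed(tweety) => cold(m)]; R7 [signed(tweety), mammal(tweety) => has_feathers(m)]; R8 [active(m), blue(k) => metal(k)]. ⇒ new: cold(m), has_feathers(m), metal(k).
[2] R1 [metal(k), cold(m) => green(m)]. ⇒ new: green(m).
[3] R4 [blue(k), green(m) => small(m)]; R12 [green(m), signed(tweety), flies(m) => flagged(k)]. ⇒ new: small(m), flagged(k).
[4] R11 [flagged(k) => penguin(m)]. ⇒ new: penguin(m).
Closure: {active(m), blue(k), cold(m), flagged(k), flies(m), green(m), has_feathers(m), hot(tweety), mammal(tweety), metal(k), penguin(m), signed(tweety), small(m), swims(k), valid(tweety), visible(tweety)} — 16 facts.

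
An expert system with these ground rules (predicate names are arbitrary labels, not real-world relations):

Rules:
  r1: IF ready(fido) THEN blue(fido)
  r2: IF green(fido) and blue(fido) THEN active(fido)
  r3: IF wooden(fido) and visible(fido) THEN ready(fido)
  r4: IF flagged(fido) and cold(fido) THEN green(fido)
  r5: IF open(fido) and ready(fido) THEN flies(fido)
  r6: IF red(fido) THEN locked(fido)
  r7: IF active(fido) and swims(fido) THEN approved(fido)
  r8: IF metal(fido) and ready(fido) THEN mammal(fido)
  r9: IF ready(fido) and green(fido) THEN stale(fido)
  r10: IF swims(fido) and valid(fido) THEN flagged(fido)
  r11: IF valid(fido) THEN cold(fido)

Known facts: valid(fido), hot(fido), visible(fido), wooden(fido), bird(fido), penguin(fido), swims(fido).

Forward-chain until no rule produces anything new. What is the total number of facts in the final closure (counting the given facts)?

15

Round 1 — r3, r10, r11, derive ready(fido), flagged(fido), cold(fido).
Round 2 — r1, r4, derive blue(fido), green(fido).
Round 3 — r2, r9, derive active(fido), stale(fido).
Round 4 — r7, derive approved(fido).
Closure: {active(fido), approved(fido), bird(fido), blue(fido), cold(fido), flagged(fido), green(fido), hot(fido), penguin(fido), ready(fido), stale(fido), swims(fido), valid(fido), visible(fido), wooden(fido)} — 15 facts.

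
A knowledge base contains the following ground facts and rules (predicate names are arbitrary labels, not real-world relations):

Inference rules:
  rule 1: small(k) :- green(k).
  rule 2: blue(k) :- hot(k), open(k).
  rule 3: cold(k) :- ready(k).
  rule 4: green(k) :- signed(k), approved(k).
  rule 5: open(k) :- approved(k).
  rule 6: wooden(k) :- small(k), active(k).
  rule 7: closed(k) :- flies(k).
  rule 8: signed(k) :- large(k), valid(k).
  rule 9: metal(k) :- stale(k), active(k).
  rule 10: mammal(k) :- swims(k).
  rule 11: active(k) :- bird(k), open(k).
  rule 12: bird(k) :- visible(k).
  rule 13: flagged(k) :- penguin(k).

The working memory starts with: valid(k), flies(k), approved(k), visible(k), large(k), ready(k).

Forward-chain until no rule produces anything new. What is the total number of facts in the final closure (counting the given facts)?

Round 1: rule 3 [cold(k) :- ready(k).]; rule 5 [open(k) :- approved(k).]; rule 7 [closed(k) :- flies(k).]; rule 8 [signed(k) :- large(k), valid(k).]; rule 12 [bird(k) :- visible(k).]. Adds cold(k), open(k), closed(k), signed(k), bird(k).
Round 2: rule 4 [green(k) :- signed(k), approved(k).]; rule 11 [active(k) :- bird(k), open(k).]. Adds green(k), active(k).
Round 3: rule 1 [small(k) :- green(k).]. Adds small(k).
Round 4: rule 6 [wooden(k) :- small(k), active(k).]. Adds wooden(k).
Closure: {active(k), approved(k), bird(k), closed(k), cold(k), flies(k), green(k), large(k), open(k), ready(k), signed(k), small(k), valid(k), visible(k), wooden(k)} — 15 facts.

15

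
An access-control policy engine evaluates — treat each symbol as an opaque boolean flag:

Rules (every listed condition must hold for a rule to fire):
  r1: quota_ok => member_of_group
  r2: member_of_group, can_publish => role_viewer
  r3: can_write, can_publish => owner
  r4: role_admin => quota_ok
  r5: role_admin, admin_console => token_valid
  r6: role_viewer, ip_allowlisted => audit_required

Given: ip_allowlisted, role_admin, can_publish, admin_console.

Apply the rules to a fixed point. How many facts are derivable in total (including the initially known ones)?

Round 1: r4 [role_admin => quota_ok]; r5 [role_admin, admin_console => token_valid]. New: quota_ok, token_valid.
Round 2: r1 [quota_ok => member_of_group]. New: member_of_group.
Round 3: r2 [member_of_group, can_publish => role_viewer]. New: role_viewer.
Round 4: r6 [role_viewer, ip_allowlisted => audit_required]. New: audit_required.
Closure: {admin_console, audit_required, can_publish, ip_allowlisted, member_of_group, quota_ok, role_admin, role_viewer, token_valid} — 9 facts.

9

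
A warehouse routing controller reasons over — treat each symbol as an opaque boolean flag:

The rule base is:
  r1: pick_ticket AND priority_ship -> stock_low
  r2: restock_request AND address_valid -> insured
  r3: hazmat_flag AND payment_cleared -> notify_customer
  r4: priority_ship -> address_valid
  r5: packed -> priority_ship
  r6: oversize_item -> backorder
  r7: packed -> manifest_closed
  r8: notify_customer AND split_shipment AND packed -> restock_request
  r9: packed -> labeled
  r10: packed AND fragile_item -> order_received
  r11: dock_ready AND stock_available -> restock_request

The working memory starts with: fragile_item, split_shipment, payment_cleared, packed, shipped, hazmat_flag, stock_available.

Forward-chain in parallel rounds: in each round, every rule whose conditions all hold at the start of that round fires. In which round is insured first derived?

Round 1: r3 [hazmat_flag AND payment_cleared -> notify_customer]; r5 [packed -> priority_ship]; r7 [packed -> manifest_closed]; r9 [packed -> labeled]; r10 [packed AND fragile_item -> order_received]. Adds notify_customer, priority_ship, manifest_closed, labeled, order_received.
Round 2: r4 [priority_ship -> address_valid]; r8 [notify_customer AND split_shipment AND packed -> restock_request]. Adds address_valid, restock_request.
Round 3: r2 [restock_request AND address_valid -> insured]. Adds insured.
insured first appears in round 3.

3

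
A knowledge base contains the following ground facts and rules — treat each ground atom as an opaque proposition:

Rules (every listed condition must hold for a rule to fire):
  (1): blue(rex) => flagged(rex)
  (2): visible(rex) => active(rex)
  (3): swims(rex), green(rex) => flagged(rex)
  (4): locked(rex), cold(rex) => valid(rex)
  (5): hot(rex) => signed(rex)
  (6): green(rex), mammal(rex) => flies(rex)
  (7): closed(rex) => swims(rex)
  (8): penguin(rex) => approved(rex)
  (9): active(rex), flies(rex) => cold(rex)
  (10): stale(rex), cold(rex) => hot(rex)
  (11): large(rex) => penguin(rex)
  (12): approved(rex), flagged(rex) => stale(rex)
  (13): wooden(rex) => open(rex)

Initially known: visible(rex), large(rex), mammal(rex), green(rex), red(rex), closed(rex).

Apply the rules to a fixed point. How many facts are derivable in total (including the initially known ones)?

16

Round 1 fires (2), (6), (7), (11), giving active(rex), flies(rex), swims(rex), penguin(rex).
Round 2 fires (3), (8), (9), giving flagged(rex), approved(rex), cold(rex).
Round 3 fires (12), giving stale(rex).
Round 4 fires (10), giving hot(rex).
Round 5 fires (5), giving signed(rex).
Closure: {active(rex), approved(rex), closed(rex), cold(rex), flagged(rex), flies(rex), green(rex), hot(rex), large(rex), mammal(rex), penguin(rex), red(rex), signed(rex), stale(rex), swims(rex), visible(rex)} — 16 facts.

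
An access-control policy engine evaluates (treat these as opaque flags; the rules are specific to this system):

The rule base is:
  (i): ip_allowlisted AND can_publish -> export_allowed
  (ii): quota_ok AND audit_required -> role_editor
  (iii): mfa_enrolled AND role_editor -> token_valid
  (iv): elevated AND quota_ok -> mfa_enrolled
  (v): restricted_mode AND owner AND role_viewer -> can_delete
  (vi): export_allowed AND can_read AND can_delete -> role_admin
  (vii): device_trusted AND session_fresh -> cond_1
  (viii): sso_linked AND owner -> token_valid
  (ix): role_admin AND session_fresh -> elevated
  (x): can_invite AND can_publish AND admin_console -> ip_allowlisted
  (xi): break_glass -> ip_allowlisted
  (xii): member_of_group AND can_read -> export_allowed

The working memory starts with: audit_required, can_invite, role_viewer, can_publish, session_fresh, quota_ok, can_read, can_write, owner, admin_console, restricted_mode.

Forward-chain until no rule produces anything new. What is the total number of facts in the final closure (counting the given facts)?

19

Round 1: (ii) [quota_ok AND audit_required -> role_editor]; (v) [restricted_mode AND owner AND role_viewer -> can_delete]; (x) [can_invite AND can_publish AND admin_console -> ip_allowlisted]. New: role_editor, can_delete, ip_allowlisted.
Round 2: (i) [ip_allowlisted AND can_publish -> export_allowed]. New: export_allowed.
Round 3: (vi) [export_allowed AND can_read AND can_delete -> role_admin]. New: role_admin.
Round 4: (ix) [role_admin AND session_fresh -> elevated]. New: elevated.
Round 5: (iv) [elevated AND quota_ok -> mfa_enrolled]. New: mfa_enrolled.
Round 6: (iii) [mfa_enrolled AND role_editor -> token_valid]. New: token_valid.
Closure: {admin_console, audit_required, can_delete, can_invite, can_publish, can_read, can_write, elevated, export_allowed, ip_allowlisted, mfa_enrolled, owner, quota_ok, restricted_mode, role_admin, role_editor, role_viewer, session_fresh, token_valid} — 19 facts.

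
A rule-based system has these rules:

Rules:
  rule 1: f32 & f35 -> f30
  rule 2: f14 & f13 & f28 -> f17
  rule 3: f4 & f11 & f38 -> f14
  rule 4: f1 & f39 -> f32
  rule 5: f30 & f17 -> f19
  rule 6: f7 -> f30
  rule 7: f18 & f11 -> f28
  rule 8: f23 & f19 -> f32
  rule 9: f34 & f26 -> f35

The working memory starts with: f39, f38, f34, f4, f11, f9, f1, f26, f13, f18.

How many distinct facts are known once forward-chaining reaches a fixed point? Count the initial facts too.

Round 1: rule 3 [f4 & f11 & f38 -> f14]; rule 4 [f1 & f39 -> f32]; rule 7 [f18 & f11 -> f28]; rule 9 [f34 & f26 -> f35]. New: f14, f32, f28, f35.
Round 2: rule 1 [f32 & f35 -> f30]; rule 2 [f14 & f13 & f28 -> f17]. New: f30, f17.
Round 3: rule 5 [f30 & f17 -> f19]. New: f19.
Closure: {f1, f11, f13, f14, f17, f18, f19, f26, f28, f30, f32, f34, f35, f38, f39, f4, f9} — 17 facts.

17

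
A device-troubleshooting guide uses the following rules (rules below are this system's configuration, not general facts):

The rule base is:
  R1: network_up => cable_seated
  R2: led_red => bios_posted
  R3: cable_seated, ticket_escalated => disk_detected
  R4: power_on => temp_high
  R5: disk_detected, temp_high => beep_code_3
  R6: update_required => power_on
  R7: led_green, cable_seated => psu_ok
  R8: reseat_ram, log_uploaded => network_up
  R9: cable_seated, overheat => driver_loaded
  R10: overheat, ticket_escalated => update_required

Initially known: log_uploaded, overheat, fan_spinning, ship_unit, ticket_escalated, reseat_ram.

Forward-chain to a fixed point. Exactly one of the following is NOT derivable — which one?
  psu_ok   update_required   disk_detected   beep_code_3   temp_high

psu_ok

Round 1: R8 [reseat_ram, log_uploaded => network_up]; R10 [overheat, ticket_escalated => update_required]. New: network_up, update_required.
Round 2: R1 [network_up => cable_seated]; R6 [update_required => power_on]. New: cable_seated, power_on.
Round 3: R3 [cable_seated, ticket_escalated => disk_detected]; R4 [power_on => temp_high]; R9 [cable_seated, overheat => driver_loaded]. New: disk_detected, temp_high, driver_loaded.
Round 4: R5 [disk_detected, temp_high => beep_code_3]. New: beep_code_3.
Derived: disk_detected (round 3), temp_high (round 3), update_required (round 1), beep_code_3 (round 4). psu_ok never appears in any round.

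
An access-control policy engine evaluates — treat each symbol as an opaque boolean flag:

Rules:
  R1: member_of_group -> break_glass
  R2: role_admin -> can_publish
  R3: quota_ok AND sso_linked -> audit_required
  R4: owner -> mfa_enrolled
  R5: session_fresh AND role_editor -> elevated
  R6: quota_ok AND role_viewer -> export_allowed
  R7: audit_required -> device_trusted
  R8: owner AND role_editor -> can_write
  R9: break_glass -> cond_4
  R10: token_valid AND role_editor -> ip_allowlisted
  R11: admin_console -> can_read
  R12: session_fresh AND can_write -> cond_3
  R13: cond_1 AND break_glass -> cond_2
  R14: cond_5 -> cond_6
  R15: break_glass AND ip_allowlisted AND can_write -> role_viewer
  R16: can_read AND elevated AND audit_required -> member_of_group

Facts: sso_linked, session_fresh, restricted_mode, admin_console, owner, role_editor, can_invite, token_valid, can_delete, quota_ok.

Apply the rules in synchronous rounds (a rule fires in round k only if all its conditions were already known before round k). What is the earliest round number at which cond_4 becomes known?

[1] R3 [quota_ok AND sso_linked -> audit_required]; R4 [owner -> mfa_enrolled]; R5 [session_fresh AND role_editor -> elevated]; R8 [owner AND role_editor -> can_write]; R10 [token_valid AND role_editor -> ip_allowlisted]; R11 [admin_console -> can_read]. ⇒ new: audit_required, mfa_enrolled, elevated, can_write, ip_allowlisted, can_read.
[2] R7 [audit_required -> device_trusted]; R12 [session_fresh AND can_write -> cond_3]; R16 [can_read AND elevated AND audit_required -> member_of_group]. ⇒ new: device_trusted, cond_3, member_of_group.
[3] R1 [member_of_group -> break_glass]. ⇒ new: break_glass.
[4] R9 [break_glass -> cond_4]; R15 [break_glass AND ip_allowlisted AND can_write -> role_viewer]. ⇒ new: cond_4, role_viewer.
cond_4 first appears in round 4.

4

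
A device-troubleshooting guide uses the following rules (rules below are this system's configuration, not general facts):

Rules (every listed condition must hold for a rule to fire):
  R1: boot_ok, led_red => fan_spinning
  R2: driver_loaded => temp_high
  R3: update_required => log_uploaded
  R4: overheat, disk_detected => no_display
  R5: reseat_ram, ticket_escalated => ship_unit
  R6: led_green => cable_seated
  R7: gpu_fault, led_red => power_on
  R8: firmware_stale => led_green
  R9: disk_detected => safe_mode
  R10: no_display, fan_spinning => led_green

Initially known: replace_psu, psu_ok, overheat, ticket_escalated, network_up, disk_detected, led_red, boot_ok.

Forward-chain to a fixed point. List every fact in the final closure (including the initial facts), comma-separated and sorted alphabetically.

boot_ok, cable_seated, disk_detected, fan_spinning, led_green, led_red, network_up, no_display, overheat, psu_ok, replace_psu, safe_mode, ticket_escalated

Round 1: R1 [boot_ok, led_red => fan_spinning]; R4 [overheat, disk_detected => no_display]; R9 [disk_detected => safe_mode]. New: fan_spinning, no_display, safe_mode.
Round 2: R10 [no_display, fan_spinning => led_green]. New: led_green.
Round 3: R6 [led_green => cable_seated]. New: cable_seated.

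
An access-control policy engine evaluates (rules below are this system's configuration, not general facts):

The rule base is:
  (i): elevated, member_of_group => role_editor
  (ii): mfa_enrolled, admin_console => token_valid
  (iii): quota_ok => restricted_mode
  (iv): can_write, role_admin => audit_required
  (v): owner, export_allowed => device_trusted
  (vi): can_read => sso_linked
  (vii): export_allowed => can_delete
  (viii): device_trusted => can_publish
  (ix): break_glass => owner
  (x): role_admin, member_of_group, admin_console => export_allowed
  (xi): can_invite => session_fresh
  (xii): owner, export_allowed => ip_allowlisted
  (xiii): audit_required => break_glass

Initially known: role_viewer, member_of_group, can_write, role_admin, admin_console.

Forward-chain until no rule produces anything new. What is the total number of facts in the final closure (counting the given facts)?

Round 1 — (iv), (x), derive audit_required, export_allowed.
Round 2 — (vii), (xiii), derive can_delete, break_glass.
Round 3 — (ix), derive owner.
Round 4 — (v), (xii), derive device_trusted, ip_allowlisted.
Round 5 — (viii), derive can_publish.
Closure: {admin_console, audit_required, break_glass, can_delete, can_publish, can_write, device_trusted, export_allowed, ip_allowlisted, member_of_group, owner, role_admin, role_viewer} — 13 facts.

13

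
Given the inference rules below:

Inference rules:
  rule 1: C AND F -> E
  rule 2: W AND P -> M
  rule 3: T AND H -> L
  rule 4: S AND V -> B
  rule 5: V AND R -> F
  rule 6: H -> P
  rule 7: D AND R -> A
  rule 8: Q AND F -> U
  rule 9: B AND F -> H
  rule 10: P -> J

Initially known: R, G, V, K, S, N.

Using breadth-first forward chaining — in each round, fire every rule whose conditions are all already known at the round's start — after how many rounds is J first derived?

4

Round 1 — rule 4, rule 5, derive B, F.
Round 2 — rule 9, derive H.
Round 3 — rule 6, derive P.
Round 4 — rule 10, derive J.
J first appears in round 4.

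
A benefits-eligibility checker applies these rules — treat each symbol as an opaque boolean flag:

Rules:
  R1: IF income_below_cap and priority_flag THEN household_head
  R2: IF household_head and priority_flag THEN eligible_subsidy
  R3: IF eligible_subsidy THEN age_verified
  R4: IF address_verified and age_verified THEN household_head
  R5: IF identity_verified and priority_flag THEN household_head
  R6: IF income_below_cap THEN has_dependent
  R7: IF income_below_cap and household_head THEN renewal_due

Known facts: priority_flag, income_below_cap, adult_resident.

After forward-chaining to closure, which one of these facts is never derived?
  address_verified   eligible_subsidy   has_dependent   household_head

address_verified

Round 1 fires R1, R6, giving household_head, has_dependent.
Round 2 fires R2, R7, giving eligible_subsidy, renewal_due.
Round 3 fires R3, giving age_verified.
Derived: eligible_subsidy (round 2), has_dependent (round 1), household_head (round 1). address_verified never appears in any round.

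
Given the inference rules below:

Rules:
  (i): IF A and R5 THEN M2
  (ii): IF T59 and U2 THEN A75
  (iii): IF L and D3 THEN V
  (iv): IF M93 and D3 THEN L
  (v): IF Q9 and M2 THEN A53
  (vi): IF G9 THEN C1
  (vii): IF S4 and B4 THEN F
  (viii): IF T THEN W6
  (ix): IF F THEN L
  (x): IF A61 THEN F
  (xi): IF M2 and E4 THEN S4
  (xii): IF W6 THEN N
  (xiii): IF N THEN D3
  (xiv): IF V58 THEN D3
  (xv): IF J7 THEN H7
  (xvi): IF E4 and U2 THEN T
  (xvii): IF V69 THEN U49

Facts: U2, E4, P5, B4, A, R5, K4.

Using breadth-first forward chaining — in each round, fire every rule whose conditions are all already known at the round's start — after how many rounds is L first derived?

[1] (i) [IF A and R5 THEN M2]; (xvi) [IF E4 and U2 THEN T]. ⇒ new: M2, T.
[2] (viii) [IF T THEN W6]; (xi) [IF M2 and E4 THEN S4]. ⇒ new: W6, S4.
[3] (vii) [IF S4 and B4 THEN F]; (xii) [IF W6 THEN N]. ⇒ new: F, N.
[4] (ix) [IF F THEN L]; (xiii) [IF N THEN D3]. ⇒ new: L, D3.
L first appears in round 4.

4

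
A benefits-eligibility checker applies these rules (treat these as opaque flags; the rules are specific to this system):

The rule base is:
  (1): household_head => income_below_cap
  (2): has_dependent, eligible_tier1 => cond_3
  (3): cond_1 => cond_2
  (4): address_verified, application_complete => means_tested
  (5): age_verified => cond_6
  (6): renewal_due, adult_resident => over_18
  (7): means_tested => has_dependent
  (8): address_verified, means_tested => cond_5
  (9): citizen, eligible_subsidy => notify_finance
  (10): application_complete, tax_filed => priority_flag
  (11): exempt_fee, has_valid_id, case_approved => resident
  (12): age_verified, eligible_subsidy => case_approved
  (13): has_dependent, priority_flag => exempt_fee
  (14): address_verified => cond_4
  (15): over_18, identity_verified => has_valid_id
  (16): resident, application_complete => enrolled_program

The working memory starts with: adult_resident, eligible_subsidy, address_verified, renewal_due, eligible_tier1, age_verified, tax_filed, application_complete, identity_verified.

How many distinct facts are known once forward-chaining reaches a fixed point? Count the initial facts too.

22

Round 1 fires (4), (5), (6), (10), (12), (14), giving means_tested, cond_6, over_18, priority_flag, case_approved, cond_4.
Round 2 fires (7), (8), (15), giving has_dependent, cond_5, has_valid_id.
Round 3 fires (2), (13), giving cond_3, exempt_fee.
Round 4 fires (11), giving resident.
Round 5 fires (16), giving enrolled_program.
Closure: {address_verified, adult_resident, age_verified, application_complete, case_approved, cond_3, cond_4, cond_5, cond_6, eligible_subsidy, eligible_tier1, enrolled_program, exempt_fee, has_dependent, has_valid_id, identity_verified, means_tested, over_18, priority_flag, renewal_due, resident, tax_filed} — 22 facts.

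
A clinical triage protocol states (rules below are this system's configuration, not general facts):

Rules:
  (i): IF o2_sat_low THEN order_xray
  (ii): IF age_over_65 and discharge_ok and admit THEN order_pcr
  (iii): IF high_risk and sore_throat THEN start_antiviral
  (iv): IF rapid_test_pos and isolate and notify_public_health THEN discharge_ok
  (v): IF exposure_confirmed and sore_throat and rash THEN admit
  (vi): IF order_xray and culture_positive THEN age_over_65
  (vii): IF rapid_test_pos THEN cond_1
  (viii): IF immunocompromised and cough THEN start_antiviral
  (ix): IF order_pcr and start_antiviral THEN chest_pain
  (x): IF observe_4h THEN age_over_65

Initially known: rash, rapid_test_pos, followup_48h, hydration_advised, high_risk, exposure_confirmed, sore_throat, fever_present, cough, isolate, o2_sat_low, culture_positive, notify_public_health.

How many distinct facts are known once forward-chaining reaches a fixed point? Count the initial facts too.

21

Round 1: (i) [IF o2_sat_low THEN order_xray]; (iii) [IF high_risk and sore_throat THEN start_antiviral]; (iv) [IF rapid_test_pos and isolate and notify_public_health THEN discharge_ok]; (v) [IF exposure_confirmed and sore_throat and rash THEN admit]; (vii) [IF rapid_test_pos THEN cond_1]. New: order_xray, start_antiviral, discharge_ok, admit, cond_1.
Round 2: (vi) [IF order_xray and culture_positive THEN age_over_65]. New: age_over_65.
Round 3: (ii) [IF age_over_65 and discharge_ok and admit THEN order_pcr]. New: order_pcr.
Round 4: (ix) [IF order_pcr and start_antiviral THEN chest_pain]. New: chest_pain.
Closure: {admit, age_over_65, chest_pain, cond_1, cough, culture_positive, discharge_ok, exposure_confirmed, fever_present, followup_48h, high_risk, hydration_advised, isolate, notify_public_health, o2_sat_low, order_pcr, order_xray, rapid_test_pos, rash, sore_throat, start_antiviral} — 21 facts.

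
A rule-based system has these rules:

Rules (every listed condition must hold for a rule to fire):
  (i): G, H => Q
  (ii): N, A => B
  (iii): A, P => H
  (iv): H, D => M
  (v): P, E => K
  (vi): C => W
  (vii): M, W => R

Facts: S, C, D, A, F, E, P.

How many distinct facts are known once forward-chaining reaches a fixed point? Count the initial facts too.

12

[1] (iii) [A, P => H]; (v) [P, E => K]; (vi) [C => W]. ⇒ new: H, K, W.
[2] (iv) [H, D => M]. ⇒ new: M.
[3] (vii) [M, W => R]. ⇒ new: R.
Closure: {A, C, D, E, F, H, K, M, P, R, S, W} — 12 facts.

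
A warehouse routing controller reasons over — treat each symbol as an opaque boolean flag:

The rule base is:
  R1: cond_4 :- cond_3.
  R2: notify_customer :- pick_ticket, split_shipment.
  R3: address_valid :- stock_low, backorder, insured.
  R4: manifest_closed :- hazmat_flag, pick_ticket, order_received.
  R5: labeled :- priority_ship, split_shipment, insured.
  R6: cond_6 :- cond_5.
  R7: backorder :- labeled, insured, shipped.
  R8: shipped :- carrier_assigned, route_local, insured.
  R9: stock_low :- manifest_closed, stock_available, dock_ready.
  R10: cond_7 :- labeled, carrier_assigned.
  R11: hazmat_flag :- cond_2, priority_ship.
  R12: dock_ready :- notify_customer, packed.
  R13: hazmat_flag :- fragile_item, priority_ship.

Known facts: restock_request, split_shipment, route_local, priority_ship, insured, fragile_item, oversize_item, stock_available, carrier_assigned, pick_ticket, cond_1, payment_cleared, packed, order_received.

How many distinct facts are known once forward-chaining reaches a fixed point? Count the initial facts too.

Round 1 fires R2, R5, R8, R13, giving notify_customer, labeled, shipped, hazmat_flag.
Round 2 fires R4, R7, R10, R12, giving manifest_closed, backorder, cond_7, dock_ready.
Round 3 fires R9, giving stock_low.
Round 4 fires R3, giving address_valid.
Closure: {address_valid, backorder, carrier_assigned, cond_1, cond_7, dock_ready, fragile_item, hazmat_flag, insured, labeled, manifest_closed, notify_customer, order_received, oversize_item, packed, payment_cleared, pick_ticket, priority_ship, restock_request, route_local, shipped, split_shipment, stock_available, stock_low} — 24 facts.

24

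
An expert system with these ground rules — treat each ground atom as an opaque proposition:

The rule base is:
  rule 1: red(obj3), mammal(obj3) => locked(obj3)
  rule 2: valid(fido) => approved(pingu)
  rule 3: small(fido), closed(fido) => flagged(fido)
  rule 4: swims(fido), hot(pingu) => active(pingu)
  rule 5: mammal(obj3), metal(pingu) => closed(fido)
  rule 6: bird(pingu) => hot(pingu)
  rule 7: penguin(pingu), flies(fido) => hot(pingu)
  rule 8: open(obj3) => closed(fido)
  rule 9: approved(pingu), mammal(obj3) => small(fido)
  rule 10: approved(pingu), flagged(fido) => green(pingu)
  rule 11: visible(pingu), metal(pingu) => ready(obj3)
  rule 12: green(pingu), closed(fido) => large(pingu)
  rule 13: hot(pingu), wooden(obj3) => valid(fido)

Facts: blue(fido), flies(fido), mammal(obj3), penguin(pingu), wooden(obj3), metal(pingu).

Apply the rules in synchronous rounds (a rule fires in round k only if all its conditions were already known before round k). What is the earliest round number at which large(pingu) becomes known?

Round 1: rule 5 [mammal(obj3), metal(pingu) => closed(fido)]; rule 7 [penguin(pingu), flies(fido) => hot(pingu)]. New: closed(fido), hot(pingu).
Round 2: rule 13 [hot(pingu), wooden(obj3) => valid(fido)]. New: valid(fido).
Round 3: rule 2 [valid(fido) => approved(pingu)]. New: approved(pingu).
Round 4: rule 9 [approved(pingu), mammal(obj3) => small(fido)]. New: small(fido).
Round 5: rule 3 [small(fido), closed(fido) => flagged(fido)]. New: flagged(fido).
Round 6: rule 10 [approved(pingu), flagged(fido) => green(pingu)]. New: green(pingu).
Round 7: rule 12 [green(pingu), closed(fido) => large(pingu)]. New: large(pingu).
large(pingu) first appears in round 7.

7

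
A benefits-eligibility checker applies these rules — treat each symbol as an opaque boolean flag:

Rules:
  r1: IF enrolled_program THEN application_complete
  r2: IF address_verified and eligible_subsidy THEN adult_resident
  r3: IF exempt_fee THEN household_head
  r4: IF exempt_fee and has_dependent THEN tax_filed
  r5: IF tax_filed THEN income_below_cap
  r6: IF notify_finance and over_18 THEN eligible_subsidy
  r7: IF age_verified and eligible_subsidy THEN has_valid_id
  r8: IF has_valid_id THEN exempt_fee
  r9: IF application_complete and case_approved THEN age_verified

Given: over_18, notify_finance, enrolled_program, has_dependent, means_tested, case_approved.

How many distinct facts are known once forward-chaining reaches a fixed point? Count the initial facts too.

Round 1 — r1, r6, derive application_complete, eligible_subsidy.
Round 2 — r9, derive age_verified.
Round 3 — r7, derive has_valid_id.
Round 4 — r8, derive exempt_fee.
Round 5 — r3, r4, derive household_head, tax_filed.
Round 6 — r5, derive income_below_cap.
Closure: {age_verified, application_complete, case_approved, eligible_subsidy, enrolled_program, exempt_fee, has_dependent, has_valid_id, household_head, income_below_cap, means_tested, notify_finance, over_18, tax_filed} — 14 facts.

14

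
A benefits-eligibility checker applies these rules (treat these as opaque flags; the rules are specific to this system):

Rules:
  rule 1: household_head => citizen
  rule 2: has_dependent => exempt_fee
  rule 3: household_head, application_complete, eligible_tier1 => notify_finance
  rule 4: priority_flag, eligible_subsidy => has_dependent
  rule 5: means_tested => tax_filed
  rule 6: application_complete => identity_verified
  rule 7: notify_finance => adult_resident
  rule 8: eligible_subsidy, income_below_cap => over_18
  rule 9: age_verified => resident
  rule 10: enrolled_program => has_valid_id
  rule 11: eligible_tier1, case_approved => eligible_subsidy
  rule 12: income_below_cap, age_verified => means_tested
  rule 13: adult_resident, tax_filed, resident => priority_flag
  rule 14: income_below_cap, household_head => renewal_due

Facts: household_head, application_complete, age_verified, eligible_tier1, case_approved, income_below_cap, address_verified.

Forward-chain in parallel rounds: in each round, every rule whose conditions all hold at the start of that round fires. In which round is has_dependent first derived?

[1] rule 1 [household_head => citizen]; rule 3 [household_head, application_complete, eligible_tier1 => notify_finance]; rule 6 [application_complete => identity_verified]; rule 9 [age_verified => resident]; rule 11 [eligible_tier1, case_approved => eligible_subsidy]; rule 12 [income_below_cap, age_verified => means_tested]; rule 14 [income_below_cap, household_head => renewal_due]. ⇒ new: citizen, notify_finance, identity_verified, resident, eligible_subsidy, means_tested, renewal_due.
[2] rule 5 [means_tested => tax_filed]; rule 7 [notify_finance => adult_resident]; rule 8 [eligible_subsidy, income_below_cap => over_18]. ⇒ new: tax_filed, adult_resident, over_18.
[3] rule 13 [adult_resident, tax_filed, resident => priority_flag]. ⇒ new: priority_flag.
[4] rule 4 [priority_flag, eligible_subsidy => has_dependent]. ⇒ new: has_dependent.
has_dependent first appears in round 4.

4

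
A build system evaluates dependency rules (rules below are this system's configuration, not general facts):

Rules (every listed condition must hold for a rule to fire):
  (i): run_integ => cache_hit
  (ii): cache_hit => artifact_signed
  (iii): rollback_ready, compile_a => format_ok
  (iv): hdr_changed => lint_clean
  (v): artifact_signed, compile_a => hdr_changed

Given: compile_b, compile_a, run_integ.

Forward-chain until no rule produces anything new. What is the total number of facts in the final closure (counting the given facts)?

Round 1: (i) [run_integ => cache_hit]. New: cache_hit.
Round 2: (ii) [cache_hit => artifact_signed]. New: artifact_signed.
Round 3: (v) [artifact_signed, compile_a => hdr_changed]. New: hdr_changed.
Round 4: (iv) [hdr_changed => lint_clean]. New: lint_clean.
Closure: {artifact_signed, cache_hit, compile_a, compile_b, hdr_changed, lint_clean, run_integ} — 7 facts.

7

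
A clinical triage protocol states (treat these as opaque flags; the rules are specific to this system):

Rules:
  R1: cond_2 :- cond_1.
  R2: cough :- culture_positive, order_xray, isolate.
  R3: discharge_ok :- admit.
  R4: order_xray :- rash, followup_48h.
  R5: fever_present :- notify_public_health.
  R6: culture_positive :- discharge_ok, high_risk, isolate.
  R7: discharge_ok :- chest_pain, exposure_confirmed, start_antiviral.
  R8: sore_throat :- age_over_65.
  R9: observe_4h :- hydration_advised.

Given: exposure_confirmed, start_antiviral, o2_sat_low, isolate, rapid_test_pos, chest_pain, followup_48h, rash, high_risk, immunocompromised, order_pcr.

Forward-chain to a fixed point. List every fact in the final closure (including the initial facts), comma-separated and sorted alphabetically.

Round 1 — R4, R7, derive order_xray, discharge_ok.
Round 2 — R6, derive culture_positive.
Round 3 — R2, derive cough.

chest_pain, cough, culture_positive, discharge_ok, exposure_confirmed, followup_48h, high_risk, immunocompromised, isolate, o2_sat_low, order_pcr, order_xray, rapid_test_pos, rash, start_antiviral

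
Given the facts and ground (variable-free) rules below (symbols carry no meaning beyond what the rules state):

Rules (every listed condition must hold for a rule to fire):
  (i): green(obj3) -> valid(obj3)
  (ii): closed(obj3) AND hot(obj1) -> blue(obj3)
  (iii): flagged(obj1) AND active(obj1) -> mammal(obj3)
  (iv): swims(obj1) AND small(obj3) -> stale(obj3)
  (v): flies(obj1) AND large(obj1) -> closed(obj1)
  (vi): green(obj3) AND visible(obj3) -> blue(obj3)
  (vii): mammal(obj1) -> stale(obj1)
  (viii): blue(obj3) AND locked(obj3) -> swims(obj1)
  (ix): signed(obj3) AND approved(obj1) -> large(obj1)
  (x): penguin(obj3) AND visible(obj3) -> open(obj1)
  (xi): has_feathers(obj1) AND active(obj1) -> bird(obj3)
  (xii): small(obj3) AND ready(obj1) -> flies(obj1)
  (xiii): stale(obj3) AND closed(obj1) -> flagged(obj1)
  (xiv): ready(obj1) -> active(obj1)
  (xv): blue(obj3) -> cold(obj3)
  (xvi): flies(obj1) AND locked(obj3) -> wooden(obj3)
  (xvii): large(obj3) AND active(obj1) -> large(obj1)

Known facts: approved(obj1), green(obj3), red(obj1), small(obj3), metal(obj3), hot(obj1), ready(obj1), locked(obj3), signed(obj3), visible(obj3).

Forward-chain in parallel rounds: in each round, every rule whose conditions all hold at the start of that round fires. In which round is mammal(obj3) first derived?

5

[1] (i) [green(obj3) -> valid(obj3)]; (vi) [green(obj3) AND visible(obj3) -> blue(obj3)]; (ix) [signed(obj3) AND approved(obj1) -> large(obj1)]; (xii) [small(obj3) AND ready(obj1) -> flies(obj1)]; (xiv) [ready(obj1) -> active(obj1)]. ⇒ new: valid(obj3), blue(obj3), large(obj1), flies(obj1), active(obj1).
[2] (v) [flies(obj1) AND large(obj1) -> closed(obj1)]; (viii) [blue(obj3) AND locked(obj3) -> swims(obj1)]; (xv) [blue(obj3) -> cold(obj3)]; (xvi) [flies(obj1) AND locked(obj3) -> wooden(obj3)]. ⇒ new: closed(obj1), swims(obj1), cold(obj3), wooden(obj3).
[3] (iv) [swims(obj1) AND small(obj3) -> stale(obj3)]. ⇒ new: stale(obj3).
[4] (xiii) [stale(obj3) AND closed(obj1) -> flagged(obj1)]. ⇒ new: flagged(obj1).
[5] (iii) [flagged(obj1) AND active(obj1) -> mammal(obj3)]. ⇒ new: mammal(obj3).
mammal(obj3) first appears in round 5.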